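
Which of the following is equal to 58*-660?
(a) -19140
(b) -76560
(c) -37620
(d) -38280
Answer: d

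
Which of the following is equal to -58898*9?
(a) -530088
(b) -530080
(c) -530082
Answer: c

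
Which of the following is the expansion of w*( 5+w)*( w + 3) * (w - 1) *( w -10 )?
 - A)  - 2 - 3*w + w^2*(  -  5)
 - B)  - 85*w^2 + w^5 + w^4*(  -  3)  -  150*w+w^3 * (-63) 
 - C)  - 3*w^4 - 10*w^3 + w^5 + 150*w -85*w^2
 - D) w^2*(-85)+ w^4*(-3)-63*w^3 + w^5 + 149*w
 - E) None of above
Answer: E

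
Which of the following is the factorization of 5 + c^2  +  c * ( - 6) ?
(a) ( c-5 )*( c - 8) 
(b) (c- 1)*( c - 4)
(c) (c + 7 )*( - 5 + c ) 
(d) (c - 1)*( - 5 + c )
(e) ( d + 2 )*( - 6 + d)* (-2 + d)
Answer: d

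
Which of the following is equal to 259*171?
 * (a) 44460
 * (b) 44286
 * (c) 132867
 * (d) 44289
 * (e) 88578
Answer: d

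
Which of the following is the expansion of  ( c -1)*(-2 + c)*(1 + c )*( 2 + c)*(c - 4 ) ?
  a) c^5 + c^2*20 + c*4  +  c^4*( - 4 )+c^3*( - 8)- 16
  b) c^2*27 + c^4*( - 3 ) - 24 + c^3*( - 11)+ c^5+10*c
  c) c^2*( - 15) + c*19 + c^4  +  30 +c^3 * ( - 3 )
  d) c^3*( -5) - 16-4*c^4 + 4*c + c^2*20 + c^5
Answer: d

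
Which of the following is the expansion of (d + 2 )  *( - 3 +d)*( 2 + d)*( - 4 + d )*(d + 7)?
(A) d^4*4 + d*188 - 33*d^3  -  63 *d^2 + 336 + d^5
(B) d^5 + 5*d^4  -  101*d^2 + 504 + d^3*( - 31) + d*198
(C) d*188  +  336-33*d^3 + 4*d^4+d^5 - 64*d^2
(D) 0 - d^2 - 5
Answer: C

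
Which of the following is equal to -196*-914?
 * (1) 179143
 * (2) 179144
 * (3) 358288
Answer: 2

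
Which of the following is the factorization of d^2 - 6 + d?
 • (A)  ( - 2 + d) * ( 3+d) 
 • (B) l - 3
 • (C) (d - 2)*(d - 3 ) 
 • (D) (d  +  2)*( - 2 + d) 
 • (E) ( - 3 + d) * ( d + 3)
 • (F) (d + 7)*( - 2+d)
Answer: A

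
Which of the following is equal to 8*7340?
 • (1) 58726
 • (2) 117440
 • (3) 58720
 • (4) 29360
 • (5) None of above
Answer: 3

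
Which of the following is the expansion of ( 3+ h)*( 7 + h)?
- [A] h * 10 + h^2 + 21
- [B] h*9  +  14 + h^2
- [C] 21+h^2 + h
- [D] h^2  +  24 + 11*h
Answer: A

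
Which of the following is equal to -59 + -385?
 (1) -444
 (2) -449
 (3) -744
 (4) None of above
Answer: 1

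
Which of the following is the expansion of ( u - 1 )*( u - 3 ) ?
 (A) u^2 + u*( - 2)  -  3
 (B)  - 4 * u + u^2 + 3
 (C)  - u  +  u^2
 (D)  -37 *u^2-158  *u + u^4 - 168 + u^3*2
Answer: B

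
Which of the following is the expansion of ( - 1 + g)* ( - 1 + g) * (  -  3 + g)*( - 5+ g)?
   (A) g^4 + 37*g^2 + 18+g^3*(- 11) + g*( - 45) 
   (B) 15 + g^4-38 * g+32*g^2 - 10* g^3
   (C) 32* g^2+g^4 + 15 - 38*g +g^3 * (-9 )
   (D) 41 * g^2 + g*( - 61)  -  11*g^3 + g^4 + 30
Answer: B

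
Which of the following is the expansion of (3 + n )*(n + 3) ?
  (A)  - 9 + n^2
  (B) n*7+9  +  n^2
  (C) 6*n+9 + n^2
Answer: C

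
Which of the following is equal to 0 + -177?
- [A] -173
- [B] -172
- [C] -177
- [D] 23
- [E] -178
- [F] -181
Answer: C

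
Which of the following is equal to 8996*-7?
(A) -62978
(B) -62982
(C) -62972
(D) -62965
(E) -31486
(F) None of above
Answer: C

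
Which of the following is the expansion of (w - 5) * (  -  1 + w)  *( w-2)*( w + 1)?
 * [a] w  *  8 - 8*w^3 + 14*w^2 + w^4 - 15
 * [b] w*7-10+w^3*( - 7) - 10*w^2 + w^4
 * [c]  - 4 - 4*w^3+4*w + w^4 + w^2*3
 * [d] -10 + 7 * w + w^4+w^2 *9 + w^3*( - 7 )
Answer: d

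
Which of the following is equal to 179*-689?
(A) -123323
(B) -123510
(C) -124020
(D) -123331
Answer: D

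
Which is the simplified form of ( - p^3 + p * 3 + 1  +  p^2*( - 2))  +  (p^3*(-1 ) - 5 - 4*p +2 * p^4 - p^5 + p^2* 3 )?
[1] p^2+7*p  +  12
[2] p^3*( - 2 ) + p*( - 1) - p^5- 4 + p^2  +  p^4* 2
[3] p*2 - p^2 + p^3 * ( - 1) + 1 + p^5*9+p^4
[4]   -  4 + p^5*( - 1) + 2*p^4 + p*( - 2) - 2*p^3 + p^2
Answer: 2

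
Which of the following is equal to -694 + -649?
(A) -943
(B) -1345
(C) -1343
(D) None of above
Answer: C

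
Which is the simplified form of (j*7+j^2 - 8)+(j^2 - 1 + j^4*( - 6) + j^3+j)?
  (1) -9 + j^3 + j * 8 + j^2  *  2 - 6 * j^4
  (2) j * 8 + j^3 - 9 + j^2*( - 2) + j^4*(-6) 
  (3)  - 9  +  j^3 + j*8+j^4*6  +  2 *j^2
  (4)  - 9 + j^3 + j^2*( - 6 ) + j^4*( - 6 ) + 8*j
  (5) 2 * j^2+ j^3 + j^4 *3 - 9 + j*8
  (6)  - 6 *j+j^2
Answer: 1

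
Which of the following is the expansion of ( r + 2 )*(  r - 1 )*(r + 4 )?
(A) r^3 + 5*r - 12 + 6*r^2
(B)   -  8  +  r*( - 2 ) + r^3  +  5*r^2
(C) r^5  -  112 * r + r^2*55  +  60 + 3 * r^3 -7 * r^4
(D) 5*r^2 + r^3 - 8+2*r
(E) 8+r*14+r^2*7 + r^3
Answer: D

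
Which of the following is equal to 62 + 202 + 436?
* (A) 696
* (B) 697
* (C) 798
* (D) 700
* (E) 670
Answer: D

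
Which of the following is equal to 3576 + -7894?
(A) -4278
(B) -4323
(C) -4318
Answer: C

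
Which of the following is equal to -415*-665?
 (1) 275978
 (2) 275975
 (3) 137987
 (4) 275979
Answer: 2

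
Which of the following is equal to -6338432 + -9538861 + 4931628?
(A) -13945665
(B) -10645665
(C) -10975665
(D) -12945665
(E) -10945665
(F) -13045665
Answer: E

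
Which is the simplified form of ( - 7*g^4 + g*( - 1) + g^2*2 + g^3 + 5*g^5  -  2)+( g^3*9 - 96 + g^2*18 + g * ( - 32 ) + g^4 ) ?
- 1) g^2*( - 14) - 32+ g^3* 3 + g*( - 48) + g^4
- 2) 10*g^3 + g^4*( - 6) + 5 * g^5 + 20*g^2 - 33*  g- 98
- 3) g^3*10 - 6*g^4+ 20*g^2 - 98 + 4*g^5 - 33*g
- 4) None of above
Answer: 2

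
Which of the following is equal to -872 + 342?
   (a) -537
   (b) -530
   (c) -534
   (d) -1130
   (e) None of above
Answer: b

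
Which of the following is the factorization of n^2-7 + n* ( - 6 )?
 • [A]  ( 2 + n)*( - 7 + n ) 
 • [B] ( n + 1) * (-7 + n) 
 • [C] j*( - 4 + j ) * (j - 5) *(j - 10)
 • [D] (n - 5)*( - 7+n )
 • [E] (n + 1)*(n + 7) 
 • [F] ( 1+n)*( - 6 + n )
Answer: B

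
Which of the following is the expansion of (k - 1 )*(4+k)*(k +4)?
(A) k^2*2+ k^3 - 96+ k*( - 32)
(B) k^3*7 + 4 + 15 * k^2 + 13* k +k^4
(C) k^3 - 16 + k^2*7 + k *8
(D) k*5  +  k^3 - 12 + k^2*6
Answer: C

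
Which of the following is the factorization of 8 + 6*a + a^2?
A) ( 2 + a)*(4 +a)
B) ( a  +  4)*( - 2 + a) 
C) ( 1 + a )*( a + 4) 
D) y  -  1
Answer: A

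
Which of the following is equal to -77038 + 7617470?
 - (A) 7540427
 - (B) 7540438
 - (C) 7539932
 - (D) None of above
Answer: D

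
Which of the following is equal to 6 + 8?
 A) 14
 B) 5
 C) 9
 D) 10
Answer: A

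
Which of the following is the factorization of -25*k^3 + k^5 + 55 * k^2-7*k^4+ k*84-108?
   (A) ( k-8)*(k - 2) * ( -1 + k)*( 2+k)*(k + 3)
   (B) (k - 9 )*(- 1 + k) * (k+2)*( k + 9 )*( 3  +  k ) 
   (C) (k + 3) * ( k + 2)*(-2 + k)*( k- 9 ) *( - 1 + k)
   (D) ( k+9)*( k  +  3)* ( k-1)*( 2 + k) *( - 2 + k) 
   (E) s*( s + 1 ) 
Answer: C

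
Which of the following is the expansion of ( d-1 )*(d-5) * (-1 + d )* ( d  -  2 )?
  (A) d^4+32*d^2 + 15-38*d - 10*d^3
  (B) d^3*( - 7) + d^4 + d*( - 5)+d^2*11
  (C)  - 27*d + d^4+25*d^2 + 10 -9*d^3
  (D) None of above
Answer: C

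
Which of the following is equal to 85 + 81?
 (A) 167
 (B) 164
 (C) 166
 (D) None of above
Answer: C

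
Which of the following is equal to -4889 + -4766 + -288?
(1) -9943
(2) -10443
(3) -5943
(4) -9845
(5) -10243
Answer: 1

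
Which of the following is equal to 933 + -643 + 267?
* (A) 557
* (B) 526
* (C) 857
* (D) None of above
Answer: A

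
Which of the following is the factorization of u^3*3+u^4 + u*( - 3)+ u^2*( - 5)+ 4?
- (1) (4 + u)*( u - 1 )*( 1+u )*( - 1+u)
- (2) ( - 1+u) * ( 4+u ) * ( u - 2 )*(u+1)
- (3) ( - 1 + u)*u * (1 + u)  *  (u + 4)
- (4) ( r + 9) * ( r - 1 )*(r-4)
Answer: 1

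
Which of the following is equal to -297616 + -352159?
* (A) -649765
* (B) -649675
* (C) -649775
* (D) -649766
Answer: C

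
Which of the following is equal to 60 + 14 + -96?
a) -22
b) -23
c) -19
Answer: a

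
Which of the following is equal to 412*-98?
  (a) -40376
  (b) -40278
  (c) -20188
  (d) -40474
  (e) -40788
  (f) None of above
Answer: a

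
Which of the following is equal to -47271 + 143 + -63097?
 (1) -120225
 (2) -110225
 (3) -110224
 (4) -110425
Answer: 2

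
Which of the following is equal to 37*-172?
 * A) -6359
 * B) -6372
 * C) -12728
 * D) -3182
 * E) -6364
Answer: E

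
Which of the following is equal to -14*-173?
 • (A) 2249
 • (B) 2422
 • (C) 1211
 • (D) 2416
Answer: B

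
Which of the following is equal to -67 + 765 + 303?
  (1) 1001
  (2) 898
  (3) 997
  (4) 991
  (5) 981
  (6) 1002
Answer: 1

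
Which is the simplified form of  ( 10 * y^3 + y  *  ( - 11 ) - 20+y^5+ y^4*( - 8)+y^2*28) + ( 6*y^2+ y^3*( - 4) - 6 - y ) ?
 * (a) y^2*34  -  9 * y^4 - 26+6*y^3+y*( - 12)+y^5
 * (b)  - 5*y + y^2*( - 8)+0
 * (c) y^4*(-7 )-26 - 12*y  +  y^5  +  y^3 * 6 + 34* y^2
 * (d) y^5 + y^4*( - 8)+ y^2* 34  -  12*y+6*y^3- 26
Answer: d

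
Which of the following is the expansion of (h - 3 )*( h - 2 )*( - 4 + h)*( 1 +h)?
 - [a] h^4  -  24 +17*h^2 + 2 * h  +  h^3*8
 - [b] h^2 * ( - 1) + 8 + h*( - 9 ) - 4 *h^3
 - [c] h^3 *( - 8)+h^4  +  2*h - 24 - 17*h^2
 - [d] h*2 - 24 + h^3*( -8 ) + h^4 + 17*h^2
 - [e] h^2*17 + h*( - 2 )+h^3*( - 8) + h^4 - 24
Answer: d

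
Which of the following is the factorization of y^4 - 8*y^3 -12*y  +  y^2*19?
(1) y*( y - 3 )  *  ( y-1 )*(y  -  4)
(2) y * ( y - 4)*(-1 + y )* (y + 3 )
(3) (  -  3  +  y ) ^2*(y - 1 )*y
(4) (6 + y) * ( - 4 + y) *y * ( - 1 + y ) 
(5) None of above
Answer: 1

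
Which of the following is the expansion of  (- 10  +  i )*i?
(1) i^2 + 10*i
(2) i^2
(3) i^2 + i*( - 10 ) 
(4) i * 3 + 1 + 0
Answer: 3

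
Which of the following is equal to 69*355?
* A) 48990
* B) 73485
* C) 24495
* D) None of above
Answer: C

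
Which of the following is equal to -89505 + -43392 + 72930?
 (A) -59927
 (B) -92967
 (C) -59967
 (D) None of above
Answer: C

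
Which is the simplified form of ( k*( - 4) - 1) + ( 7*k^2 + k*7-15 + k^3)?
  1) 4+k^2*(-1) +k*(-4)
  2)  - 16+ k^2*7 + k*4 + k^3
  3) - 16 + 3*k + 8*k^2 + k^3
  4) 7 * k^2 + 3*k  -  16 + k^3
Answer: 4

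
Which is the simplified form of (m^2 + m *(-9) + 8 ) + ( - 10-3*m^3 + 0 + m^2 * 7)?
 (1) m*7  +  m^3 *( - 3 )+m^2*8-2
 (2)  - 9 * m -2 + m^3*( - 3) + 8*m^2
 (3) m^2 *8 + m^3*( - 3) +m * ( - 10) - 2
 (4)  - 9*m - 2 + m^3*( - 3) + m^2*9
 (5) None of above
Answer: 2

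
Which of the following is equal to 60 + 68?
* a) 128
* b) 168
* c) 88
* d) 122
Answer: a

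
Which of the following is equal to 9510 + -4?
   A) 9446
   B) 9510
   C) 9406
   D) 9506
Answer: D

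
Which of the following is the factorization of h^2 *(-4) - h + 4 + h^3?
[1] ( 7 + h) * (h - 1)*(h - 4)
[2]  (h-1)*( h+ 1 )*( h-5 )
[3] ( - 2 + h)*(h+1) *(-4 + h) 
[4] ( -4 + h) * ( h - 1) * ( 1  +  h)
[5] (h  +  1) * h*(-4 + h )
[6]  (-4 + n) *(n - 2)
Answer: 4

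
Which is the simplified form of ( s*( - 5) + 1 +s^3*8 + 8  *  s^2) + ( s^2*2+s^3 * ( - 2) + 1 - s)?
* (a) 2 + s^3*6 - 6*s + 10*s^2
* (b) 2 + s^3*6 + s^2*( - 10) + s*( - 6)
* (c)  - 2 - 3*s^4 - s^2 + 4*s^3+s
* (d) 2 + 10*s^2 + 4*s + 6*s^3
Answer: a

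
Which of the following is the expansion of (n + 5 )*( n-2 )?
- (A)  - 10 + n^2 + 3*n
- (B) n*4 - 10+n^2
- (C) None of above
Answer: A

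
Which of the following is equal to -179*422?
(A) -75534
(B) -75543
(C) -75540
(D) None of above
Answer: D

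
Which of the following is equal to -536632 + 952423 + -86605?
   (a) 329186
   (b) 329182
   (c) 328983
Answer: a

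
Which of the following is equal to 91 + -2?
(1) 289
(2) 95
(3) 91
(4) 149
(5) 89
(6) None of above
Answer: 5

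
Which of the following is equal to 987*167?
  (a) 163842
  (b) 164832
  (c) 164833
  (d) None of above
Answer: d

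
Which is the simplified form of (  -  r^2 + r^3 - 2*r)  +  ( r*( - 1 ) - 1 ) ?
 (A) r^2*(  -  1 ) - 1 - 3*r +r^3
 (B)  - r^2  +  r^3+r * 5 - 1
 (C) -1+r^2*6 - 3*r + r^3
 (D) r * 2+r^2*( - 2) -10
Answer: A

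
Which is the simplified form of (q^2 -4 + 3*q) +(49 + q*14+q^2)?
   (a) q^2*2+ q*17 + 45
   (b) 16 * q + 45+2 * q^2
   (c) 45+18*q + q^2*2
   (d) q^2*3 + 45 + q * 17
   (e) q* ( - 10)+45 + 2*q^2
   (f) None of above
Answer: a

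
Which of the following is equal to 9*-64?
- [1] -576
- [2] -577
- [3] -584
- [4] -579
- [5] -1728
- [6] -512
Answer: 1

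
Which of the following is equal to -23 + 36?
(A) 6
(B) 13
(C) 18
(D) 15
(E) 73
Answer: B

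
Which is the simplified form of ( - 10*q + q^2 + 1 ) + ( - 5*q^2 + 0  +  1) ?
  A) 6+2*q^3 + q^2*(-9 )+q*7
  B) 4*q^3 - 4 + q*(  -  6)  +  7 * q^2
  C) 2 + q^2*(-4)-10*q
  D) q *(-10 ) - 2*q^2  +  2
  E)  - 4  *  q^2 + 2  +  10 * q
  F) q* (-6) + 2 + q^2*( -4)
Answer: C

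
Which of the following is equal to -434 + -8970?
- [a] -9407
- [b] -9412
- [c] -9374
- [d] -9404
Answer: d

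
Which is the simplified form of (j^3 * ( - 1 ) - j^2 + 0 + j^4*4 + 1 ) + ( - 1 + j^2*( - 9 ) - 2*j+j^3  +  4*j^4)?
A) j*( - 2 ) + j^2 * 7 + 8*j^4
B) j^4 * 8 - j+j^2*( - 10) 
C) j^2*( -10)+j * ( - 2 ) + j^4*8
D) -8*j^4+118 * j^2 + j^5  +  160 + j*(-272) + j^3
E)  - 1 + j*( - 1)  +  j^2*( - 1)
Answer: C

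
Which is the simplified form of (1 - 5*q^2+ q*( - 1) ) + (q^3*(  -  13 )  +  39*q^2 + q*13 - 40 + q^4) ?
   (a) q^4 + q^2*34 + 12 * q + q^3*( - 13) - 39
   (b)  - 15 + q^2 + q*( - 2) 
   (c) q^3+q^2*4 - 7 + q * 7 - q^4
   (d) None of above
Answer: a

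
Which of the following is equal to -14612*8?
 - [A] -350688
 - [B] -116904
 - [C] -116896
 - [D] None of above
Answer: C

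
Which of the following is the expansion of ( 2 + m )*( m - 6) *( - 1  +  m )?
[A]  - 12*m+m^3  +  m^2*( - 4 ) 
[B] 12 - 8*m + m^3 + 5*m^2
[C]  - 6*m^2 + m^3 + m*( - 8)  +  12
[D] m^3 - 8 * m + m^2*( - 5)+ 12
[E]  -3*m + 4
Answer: D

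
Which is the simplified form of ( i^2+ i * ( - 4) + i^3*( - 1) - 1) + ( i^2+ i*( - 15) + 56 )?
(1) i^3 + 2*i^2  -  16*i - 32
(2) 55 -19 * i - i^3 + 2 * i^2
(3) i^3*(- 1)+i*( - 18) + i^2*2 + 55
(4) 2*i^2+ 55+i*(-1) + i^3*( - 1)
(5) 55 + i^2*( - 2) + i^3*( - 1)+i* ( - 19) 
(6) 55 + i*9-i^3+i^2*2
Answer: 2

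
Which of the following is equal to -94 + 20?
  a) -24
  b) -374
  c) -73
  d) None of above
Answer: d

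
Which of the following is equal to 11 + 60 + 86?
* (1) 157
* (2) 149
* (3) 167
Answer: 1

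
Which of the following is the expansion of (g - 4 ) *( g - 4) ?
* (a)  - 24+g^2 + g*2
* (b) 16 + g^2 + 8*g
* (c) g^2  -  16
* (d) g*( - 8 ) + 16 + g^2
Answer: d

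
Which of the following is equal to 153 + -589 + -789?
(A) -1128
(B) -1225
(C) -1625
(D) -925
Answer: B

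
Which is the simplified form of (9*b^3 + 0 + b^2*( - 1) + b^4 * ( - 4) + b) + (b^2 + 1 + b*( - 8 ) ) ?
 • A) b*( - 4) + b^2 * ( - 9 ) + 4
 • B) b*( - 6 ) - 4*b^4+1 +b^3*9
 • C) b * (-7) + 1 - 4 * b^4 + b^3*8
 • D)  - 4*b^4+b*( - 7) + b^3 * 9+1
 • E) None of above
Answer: D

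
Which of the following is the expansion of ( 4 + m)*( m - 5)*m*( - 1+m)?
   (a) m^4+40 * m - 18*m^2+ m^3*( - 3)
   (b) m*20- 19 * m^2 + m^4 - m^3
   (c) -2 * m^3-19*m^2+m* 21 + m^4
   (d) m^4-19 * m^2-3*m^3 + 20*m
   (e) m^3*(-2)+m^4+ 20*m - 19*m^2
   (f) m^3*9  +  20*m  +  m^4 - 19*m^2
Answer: e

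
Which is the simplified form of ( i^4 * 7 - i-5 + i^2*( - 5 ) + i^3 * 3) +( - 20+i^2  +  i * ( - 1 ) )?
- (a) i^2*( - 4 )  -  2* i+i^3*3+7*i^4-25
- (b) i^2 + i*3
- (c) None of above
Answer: a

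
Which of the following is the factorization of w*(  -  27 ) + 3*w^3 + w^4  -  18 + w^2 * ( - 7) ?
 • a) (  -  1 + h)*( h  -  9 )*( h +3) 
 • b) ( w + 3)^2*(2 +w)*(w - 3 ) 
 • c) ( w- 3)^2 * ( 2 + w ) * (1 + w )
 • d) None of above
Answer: d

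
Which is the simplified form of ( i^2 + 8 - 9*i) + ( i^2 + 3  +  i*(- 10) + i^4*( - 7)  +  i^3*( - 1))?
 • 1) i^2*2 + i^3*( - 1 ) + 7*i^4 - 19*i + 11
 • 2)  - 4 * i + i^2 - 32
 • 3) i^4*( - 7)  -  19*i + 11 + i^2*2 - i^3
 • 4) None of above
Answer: 3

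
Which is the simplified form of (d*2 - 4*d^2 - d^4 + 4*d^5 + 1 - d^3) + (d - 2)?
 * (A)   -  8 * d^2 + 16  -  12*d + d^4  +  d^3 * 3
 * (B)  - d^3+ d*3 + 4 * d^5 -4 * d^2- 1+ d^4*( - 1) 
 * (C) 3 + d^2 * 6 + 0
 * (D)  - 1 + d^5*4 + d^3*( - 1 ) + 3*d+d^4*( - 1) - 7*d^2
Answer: B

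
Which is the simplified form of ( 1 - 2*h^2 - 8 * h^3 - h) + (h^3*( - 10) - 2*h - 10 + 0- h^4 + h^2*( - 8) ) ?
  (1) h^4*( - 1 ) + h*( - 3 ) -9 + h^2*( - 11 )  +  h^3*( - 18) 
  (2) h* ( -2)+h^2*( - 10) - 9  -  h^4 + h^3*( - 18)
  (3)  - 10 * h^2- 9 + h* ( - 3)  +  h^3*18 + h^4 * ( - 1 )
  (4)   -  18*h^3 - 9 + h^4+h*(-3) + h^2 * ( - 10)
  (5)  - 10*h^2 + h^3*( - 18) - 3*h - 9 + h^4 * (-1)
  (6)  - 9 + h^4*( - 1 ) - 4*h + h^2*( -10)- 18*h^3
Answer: 5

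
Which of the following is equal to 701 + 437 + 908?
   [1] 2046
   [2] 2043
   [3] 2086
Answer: 1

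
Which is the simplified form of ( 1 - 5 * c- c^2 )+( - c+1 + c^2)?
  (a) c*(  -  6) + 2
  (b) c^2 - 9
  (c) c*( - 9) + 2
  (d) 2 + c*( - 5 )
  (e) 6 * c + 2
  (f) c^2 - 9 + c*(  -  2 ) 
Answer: a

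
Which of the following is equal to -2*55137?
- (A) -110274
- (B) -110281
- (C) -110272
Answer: A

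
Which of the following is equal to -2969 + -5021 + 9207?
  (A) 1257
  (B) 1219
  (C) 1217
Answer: C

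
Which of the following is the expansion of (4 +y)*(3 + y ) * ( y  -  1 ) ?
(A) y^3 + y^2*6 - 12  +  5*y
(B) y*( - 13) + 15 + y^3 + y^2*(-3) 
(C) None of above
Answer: A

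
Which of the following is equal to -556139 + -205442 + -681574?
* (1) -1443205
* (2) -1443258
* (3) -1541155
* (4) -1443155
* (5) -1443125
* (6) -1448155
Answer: 4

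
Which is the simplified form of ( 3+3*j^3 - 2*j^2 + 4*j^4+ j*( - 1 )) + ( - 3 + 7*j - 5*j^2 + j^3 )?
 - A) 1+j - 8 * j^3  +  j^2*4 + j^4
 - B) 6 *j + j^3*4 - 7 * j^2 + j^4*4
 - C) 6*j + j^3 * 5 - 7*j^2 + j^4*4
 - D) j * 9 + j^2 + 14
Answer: B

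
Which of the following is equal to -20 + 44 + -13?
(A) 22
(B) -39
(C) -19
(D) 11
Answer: D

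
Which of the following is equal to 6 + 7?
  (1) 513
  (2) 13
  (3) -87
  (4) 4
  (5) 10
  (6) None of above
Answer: 2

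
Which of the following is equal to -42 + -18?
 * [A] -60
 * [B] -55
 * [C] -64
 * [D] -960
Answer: A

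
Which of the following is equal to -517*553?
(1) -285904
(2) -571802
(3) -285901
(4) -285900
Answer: 3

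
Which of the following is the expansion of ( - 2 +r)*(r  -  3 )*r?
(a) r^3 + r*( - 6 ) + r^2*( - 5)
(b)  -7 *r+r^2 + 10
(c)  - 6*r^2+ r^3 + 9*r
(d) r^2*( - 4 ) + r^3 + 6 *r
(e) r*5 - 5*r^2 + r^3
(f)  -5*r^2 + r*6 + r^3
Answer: f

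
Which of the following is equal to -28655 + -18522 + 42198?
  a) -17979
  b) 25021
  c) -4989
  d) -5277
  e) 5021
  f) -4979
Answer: f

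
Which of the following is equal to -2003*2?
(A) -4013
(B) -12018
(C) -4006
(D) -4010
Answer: C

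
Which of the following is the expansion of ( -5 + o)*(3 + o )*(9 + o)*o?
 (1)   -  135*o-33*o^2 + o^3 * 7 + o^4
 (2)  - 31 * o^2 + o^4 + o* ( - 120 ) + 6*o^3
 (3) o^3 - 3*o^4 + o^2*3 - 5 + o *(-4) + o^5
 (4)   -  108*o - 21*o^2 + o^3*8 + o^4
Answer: 1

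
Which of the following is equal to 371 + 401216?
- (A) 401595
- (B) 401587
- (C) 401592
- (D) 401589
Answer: B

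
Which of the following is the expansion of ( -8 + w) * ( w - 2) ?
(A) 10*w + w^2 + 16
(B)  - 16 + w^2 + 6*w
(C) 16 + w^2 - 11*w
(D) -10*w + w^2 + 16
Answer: D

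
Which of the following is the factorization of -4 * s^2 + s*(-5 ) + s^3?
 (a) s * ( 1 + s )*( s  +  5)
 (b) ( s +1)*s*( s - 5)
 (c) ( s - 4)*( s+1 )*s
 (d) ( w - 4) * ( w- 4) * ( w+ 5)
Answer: b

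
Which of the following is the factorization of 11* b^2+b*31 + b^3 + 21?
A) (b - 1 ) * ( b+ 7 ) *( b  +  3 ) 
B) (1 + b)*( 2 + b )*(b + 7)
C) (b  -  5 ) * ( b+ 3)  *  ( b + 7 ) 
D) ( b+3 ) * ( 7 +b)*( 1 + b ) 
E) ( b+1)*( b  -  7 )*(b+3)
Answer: D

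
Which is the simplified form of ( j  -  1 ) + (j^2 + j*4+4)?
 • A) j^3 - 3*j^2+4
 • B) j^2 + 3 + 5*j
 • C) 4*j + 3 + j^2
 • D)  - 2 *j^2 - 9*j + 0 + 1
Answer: B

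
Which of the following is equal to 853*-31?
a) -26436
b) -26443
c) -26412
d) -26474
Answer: b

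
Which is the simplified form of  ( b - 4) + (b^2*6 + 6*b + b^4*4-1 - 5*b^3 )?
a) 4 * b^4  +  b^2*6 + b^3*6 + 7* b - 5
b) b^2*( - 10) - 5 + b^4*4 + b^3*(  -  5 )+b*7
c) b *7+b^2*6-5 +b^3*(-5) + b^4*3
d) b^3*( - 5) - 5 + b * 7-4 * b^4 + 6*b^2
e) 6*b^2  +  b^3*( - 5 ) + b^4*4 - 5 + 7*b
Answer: e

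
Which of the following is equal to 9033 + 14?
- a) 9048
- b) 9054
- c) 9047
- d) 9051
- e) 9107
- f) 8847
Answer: c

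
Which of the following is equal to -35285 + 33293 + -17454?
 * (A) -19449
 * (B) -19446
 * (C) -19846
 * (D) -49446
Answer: B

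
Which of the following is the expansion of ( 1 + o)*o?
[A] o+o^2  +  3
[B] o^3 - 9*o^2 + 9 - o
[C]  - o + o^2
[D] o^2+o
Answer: D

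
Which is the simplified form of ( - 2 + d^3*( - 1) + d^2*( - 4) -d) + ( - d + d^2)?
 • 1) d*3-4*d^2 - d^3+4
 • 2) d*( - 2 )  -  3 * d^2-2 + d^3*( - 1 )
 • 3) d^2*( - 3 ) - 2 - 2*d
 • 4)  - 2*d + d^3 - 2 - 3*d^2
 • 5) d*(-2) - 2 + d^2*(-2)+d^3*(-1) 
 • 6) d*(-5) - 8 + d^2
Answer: 2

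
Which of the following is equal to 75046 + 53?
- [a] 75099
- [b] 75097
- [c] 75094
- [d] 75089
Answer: a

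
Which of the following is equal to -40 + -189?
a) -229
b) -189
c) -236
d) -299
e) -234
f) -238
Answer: a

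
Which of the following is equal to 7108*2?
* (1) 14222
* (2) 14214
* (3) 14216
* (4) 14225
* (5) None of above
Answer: 3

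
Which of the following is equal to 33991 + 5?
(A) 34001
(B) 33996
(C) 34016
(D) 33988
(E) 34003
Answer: B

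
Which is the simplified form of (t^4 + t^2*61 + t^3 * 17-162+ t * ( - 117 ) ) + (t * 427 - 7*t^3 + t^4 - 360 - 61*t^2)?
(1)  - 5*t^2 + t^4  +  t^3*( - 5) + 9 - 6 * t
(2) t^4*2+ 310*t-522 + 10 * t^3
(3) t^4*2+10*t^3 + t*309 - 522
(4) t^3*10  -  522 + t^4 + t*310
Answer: 2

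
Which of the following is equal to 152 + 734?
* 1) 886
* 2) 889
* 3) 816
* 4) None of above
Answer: 1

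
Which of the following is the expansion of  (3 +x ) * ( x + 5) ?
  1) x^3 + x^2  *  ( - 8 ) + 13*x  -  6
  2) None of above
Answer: 2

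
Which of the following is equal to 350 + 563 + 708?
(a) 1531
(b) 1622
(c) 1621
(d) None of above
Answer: c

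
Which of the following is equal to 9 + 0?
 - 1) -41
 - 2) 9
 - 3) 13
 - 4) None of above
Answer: 2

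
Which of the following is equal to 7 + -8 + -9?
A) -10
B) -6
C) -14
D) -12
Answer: A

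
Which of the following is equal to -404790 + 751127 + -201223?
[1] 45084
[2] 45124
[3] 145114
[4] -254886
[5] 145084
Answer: 3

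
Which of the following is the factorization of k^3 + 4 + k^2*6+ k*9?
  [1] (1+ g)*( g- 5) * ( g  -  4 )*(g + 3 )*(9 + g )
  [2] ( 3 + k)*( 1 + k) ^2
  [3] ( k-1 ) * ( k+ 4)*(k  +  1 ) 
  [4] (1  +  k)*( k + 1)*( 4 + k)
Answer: 4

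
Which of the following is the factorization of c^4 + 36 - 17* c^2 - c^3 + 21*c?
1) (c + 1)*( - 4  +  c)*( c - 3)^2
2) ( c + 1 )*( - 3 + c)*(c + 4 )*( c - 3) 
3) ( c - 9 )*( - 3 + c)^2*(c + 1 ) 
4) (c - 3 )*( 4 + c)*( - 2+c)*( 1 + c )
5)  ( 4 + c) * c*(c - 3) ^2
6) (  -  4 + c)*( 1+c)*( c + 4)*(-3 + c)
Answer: 2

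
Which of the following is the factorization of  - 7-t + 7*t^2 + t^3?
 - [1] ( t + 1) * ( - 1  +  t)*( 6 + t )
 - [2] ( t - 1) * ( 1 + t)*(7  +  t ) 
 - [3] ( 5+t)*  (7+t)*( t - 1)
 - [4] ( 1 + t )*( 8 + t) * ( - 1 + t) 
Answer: 2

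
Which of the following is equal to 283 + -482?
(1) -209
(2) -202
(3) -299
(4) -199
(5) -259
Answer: 4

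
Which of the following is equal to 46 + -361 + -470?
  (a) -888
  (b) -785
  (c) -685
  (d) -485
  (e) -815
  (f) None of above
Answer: b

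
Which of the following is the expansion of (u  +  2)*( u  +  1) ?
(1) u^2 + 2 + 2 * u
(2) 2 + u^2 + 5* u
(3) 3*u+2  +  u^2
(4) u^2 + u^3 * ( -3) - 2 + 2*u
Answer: 3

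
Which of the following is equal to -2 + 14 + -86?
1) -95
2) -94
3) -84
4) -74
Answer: 4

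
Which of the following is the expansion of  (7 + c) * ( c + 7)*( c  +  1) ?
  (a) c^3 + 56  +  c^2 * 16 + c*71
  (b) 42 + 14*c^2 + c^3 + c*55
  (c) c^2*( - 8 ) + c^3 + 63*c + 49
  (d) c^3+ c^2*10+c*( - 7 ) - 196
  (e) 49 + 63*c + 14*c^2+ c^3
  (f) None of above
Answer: f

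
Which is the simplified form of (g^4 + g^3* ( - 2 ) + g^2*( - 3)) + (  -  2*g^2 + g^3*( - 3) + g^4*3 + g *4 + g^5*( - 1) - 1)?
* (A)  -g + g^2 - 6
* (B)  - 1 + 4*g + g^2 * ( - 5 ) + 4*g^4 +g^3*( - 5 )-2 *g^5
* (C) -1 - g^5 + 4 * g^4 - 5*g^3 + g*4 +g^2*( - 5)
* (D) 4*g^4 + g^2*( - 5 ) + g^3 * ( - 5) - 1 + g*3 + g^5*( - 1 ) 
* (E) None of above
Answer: C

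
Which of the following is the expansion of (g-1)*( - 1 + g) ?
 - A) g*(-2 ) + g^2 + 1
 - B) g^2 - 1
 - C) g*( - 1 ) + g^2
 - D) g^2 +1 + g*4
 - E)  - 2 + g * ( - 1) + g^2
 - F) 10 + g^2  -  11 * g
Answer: A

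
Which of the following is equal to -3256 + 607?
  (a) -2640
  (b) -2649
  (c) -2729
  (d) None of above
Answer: b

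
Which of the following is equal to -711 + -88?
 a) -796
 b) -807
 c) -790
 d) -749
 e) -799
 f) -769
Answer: e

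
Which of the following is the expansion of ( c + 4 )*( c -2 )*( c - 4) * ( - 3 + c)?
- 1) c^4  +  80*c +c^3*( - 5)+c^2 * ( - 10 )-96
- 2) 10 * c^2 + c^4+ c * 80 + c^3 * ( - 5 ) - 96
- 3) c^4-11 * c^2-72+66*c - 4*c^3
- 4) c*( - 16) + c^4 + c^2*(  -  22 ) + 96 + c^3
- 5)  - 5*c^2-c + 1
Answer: 1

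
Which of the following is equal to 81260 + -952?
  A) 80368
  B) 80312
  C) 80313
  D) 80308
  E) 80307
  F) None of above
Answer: D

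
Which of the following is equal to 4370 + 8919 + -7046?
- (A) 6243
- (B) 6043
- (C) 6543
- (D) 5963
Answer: A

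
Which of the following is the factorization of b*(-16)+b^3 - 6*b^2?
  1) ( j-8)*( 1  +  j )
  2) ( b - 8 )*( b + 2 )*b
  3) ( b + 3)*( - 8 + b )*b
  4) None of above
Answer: 2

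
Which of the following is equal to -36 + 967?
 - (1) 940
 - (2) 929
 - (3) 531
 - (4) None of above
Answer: 4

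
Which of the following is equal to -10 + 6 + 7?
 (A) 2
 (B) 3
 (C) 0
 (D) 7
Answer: B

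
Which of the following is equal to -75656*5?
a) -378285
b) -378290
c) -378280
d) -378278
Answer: c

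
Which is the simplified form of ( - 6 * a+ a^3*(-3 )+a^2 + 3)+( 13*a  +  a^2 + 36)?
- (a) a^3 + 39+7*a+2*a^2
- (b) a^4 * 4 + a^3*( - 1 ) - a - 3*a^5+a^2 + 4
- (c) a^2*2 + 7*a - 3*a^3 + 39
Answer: c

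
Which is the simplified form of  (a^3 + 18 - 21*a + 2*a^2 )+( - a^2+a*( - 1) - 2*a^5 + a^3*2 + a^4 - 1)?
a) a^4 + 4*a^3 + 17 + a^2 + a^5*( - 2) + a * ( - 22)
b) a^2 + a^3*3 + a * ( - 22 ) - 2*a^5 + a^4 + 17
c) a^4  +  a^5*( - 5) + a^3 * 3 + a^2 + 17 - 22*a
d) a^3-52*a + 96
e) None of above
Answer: b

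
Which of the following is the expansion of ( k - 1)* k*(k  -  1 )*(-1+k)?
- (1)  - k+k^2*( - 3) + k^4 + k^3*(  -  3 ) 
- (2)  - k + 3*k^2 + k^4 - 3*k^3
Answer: 2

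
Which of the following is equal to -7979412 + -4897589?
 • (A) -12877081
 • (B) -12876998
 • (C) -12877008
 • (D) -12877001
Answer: D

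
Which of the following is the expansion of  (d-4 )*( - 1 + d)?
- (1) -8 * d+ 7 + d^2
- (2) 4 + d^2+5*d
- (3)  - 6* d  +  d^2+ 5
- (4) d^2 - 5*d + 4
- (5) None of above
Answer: 4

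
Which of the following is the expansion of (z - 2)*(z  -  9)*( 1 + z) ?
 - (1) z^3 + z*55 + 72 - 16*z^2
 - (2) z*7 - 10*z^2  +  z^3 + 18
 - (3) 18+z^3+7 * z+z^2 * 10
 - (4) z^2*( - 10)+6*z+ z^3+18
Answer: 2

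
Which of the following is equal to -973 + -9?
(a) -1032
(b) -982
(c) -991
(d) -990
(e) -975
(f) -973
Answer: b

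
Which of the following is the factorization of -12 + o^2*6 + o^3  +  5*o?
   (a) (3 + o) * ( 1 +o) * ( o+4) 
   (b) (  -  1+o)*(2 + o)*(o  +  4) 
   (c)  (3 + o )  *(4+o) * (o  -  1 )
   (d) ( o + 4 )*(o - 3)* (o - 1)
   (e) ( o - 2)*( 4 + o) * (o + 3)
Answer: c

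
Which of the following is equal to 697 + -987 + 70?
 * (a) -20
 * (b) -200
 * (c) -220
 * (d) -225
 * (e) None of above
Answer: c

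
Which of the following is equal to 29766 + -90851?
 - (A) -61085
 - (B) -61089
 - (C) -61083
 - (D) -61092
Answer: A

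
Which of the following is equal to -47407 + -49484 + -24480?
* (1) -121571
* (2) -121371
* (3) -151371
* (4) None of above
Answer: 2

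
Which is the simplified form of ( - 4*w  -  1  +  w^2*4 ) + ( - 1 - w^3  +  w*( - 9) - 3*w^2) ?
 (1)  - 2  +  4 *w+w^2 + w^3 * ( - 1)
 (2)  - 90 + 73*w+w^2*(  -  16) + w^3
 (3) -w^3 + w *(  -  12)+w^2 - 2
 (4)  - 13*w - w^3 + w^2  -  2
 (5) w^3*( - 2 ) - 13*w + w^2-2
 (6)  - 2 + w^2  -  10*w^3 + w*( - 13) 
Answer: 4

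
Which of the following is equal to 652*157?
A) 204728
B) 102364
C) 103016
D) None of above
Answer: B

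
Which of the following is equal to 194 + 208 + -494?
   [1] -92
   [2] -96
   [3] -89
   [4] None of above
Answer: 1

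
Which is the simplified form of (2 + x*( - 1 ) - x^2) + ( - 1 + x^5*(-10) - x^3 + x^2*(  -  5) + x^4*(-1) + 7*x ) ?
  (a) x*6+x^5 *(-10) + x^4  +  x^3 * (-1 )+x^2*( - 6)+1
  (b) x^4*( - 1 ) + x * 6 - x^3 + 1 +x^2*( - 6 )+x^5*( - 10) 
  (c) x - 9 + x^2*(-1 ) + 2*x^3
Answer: b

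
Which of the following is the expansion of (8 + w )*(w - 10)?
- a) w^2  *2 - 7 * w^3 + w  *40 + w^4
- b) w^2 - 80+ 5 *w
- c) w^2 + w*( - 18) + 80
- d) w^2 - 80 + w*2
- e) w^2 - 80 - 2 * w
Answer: e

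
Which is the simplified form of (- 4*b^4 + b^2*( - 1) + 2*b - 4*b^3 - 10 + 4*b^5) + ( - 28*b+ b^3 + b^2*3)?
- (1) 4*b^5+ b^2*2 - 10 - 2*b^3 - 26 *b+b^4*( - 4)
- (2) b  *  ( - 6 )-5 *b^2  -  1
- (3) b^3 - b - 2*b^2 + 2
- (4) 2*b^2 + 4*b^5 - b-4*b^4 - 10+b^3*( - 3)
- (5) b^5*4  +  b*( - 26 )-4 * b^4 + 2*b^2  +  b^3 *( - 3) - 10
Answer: 5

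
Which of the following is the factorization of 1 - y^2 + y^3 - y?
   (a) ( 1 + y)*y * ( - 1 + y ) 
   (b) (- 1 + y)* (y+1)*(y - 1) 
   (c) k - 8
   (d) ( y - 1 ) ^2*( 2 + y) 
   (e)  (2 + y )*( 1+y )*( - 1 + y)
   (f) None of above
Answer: b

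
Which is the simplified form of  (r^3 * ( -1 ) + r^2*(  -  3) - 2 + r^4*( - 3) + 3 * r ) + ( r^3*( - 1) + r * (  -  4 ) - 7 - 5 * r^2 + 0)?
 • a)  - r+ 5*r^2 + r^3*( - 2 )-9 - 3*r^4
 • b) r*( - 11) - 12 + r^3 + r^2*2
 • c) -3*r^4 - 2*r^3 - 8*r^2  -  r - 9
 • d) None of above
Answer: c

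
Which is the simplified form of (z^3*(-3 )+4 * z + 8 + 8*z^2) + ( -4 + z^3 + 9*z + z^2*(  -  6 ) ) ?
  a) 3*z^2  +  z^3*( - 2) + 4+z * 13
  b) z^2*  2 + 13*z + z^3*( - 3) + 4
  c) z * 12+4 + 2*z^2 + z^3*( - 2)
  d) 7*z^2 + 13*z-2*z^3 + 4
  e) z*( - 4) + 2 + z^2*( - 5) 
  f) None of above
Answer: f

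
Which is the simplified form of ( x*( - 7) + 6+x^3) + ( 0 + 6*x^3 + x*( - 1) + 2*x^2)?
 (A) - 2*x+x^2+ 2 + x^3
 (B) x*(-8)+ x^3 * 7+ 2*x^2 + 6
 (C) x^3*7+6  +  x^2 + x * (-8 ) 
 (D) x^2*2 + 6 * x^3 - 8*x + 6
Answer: B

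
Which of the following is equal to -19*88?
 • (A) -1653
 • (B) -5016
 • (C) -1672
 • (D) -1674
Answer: C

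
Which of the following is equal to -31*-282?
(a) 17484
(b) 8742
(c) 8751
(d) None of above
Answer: b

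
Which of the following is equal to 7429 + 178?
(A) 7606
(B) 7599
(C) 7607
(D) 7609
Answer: C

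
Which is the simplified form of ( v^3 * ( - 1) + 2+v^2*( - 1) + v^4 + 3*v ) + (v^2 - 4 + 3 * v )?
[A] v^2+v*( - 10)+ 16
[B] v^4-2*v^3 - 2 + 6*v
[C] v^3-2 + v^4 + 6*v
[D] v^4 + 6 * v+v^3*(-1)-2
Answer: D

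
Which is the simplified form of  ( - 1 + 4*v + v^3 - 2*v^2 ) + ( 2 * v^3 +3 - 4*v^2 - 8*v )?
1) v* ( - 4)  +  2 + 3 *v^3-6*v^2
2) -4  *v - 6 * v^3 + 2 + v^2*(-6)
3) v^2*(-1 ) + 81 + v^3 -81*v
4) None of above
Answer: 1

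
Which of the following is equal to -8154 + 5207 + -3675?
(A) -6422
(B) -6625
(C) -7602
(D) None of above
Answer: D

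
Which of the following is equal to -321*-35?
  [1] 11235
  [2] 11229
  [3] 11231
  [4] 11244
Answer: 1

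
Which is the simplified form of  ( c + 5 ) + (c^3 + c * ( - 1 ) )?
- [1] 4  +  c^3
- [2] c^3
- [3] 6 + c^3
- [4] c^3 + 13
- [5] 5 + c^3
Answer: 5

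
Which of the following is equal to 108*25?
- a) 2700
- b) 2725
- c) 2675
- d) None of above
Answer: a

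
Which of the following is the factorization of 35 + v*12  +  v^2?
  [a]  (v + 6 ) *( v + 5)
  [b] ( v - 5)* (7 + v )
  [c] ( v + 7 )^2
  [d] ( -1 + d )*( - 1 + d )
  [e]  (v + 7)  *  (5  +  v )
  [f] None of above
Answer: e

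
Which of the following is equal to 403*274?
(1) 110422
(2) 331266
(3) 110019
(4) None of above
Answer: 1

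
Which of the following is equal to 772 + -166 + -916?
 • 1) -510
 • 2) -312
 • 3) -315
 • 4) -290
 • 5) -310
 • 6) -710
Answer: 5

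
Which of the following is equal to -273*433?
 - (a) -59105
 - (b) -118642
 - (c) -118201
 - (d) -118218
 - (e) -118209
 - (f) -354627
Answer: e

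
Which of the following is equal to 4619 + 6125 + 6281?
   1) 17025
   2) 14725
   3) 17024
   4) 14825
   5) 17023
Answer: 1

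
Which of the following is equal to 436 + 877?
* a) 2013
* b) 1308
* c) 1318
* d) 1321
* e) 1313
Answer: e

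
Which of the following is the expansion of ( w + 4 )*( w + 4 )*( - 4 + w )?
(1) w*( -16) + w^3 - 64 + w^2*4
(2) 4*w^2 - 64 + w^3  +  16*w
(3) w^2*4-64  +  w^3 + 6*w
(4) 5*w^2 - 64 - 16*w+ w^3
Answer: 1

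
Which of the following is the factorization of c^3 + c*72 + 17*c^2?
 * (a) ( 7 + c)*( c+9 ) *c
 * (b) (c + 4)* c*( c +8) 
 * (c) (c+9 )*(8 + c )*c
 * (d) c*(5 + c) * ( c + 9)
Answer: c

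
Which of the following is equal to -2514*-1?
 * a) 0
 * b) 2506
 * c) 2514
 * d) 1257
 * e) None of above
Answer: c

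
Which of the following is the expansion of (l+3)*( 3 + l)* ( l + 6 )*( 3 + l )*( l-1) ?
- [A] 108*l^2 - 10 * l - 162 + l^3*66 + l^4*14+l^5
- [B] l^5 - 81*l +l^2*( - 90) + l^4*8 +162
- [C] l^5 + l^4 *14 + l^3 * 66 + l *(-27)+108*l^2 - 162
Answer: C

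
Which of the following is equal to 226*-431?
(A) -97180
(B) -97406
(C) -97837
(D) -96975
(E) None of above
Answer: B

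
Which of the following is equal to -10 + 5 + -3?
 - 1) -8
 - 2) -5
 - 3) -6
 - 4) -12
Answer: 1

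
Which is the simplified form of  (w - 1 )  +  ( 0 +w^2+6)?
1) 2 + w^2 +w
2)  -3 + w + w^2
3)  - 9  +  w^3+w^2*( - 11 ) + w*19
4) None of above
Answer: 4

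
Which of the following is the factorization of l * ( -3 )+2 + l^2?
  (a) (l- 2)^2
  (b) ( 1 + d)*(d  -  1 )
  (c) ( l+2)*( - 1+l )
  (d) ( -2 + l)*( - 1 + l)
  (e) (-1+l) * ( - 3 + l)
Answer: d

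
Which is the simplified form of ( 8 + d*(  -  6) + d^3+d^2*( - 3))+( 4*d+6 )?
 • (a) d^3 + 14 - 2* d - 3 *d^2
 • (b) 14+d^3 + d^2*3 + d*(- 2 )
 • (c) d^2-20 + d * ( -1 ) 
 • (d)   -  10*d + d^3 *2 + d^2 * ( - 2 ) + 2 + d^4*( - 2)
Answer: a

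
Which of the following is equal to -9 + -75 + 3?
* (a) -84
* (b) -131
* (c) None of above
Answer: c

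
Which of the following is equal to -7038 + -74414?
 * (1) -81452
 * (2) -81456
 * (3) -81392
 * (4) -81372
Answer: 1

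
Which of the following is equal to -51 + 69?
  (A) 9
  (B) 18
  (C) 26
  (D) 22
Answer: B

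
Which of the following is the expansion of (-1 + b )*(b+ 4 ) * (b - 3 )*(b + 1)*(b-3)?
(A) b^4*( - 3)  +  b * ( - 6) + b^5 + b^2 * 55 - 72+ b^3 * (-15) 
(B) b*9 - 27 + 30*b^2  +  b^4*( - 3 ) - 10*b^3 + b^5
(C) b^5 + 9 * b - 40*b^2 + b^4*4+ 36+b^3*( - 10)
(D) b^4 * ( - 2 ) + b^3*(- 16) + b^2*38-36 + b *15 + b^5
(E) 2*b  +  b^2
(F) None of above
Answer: D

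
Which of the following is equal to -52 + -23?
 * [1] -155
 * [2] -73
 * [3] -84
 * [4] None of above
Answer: 4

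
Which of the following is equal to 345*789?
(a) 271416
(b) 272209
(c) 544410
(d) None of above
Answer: d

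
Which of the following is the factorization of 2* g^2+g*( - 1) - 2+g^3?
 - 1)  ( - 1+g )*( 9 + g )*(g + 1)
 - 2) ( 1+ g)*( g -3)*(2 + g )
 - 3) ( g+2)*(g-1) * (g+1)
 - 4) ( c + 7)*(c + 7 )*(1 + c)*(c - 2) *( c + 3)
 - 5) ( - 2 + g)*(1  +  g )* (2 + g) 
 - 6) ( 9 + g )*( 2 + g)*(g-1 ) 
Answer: 3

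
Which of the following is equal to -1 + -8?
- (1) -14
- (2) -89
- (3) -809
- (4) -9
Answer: 4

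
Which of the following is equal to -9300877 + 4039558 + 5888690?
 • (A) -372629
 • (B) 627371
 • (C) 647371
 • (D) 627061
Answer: B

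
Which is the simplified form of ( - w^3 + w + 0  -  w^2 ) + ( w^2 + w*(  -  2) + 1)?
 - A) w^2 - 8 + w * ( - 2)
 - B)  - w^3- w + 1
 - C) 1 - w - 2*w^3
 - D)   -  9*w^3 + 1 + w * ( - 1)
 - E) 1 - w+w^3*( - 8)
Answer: B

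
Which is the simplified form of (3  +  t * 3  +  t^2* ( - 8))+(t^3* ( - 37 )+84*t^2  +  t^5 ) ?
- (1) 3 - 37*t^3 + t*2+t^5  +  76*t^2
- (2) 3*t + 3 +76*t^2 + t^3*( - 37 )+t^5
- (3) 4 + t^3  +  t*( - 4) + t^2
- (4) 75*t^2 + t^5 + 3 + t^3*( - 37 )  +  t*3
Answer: 2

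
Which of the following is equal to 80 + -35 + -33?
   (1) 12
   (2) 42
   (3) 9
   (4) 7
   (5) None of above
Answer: 1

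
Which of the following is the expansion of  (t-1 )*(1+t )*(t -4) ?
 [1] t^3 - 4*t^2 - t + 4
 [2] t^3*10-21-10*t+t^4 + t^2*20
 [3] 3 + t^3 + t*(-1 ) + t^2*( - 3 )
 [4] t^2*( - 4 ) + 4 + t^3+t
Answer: 1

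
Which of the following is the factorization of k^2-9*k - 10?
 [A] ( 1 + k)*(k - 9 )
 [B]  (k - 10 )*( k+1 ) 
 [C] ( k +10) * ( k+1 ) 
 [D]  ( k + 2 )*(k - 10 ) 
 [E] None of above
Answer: B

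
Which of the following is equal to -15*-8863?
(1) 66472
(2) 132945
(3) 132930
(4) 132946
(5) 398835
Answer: 2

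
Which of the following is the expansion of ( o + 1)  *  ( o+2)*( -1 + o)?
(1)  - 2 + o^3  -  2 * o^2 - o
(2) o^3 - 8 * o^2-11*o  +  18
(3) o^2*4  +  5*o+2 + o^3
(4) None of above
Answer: 4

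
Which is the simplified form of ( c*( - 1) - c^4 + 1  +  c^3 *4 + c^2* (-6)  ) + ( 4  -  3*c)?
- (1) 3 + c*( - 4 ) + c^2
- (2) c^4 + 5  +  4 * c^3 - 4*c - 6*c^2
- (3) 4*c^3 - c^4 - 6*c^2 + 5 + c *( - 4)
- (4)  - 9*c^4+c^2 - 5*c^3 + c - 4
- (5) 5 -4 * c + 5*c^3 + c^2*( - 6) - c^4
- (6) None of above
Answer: 3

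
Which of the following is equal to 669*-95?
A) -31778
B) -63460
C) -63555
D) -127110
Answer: C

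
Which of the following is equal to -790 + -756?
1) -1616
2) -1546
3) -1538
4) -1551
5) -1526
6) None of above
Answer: 2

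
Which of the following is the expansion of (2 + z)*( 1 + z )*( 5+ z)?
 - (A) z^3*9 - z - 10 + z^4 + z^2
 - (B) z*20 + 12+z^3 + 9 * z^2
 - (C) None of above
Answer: C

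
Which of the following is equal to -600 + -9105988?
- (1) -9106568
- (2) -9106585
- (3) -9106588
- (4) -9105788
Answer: 3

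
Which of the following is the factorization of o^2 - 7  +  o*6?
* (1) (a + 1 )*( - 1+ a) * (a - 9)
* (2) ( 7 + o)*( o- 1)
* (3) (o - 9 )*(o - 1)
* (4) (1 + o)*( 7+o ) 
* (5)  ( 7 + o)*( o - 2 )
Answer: 2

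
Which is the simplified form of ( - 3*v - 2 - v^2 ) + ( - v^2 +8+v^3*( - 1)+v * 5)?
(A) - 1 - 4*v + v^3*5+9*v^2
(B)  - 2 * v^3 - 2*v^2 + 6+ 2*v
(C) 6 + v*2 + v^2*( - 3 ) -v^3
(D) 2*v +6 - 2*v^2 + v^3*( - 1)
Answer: D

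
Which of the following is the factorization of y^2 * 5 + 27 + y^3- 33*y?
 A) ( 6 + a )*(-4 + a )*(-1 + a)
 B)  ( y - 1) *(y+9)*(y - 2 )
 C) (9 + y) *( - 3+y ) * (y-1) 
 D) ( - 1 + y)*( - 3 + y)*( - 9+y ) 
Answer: C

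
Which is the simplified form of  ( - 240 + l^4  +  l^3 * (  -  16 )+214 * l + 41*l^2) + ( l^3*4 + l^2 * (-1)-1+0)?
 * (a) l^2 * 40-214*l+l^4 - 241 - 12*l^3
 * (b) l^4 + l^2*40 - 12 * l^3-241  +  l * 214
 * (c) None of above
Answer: b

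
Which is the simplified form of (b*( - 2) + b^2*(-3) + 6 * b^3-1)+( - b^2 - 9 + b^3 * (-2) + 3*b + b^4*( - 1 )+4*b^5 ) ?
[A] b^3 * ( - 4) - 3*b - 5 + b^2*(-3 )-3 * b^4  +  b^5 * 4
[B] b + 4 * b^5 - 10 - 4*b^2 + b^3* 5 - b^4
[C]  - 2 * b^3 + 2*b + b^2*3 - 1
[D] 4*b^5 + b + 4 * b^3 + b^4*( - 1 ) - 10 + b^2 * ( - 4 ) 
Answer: D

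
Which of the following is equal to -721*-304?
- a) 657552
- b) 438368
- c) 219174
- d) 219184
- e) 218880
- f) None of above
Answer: d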